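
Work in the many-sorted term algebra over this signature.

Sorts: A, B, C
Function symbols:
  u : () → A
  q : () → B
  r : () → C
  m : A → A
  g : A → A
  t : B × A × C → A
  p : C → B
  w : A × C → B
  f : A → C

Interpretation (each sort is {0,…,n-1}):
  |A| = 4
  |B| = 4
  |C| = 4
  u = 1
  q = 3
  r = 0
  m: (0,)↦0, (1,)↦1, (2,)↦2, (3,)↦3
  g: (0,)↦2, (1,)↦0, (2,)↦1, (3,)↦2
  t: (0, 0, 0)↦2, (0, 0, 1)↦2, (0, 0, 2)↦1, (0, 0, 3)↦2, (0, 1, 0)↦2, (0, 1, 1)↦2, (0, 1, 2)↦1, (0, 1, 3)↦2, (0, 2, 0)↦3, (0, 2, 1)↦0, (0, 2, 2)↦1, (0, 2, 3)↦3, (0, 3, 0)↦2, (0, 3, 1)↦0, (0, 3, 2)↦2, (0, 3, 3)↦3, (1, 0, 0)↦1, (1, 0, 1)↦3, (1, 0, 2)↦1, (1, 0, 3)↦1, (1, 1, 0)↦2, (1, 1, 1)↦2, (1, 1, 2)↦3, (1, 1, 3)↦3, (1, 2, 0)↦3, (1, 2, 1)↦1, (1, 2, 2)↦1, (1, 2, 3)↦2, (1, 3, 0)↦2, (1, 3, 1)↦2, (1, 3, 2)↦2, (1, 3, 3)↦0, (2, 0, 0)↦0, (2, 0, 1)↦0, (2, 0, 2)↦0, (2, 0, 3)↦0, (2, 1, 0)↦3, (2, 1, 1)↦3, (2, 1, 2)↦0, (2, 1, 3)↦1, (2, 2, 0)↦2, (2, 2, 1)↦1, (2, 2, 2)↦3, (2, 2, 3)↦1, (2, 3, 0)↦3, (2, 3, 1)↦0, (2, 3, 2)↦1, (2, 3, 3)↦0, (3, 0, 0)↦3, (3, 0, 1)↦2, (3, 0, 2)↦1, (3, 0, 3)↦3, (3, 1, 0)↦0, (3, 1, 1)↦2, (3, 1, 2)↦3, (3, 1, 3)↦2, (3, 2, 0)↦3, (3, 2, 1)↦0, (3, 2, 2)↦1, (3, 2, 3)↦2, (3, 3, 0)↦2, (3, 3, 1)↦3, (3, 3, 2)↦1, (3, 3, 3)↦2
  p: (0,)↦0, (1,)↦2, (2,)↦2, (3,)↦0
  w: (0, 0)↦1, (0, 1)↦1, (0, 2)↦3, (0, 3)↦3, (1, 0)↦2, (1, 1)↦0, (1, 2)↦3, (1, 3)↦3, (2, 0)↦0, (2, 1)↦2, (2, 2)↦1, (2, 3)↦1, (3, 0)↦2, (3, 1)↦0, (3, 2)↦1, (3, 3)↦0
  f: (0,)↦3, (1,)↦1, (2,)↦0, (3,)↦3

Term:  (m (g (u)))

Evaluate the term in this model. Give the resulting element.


  u = 1
  (g (u)) = g(1,) = 0
  (m (g (u))) = m(0,) = 0

value = 0


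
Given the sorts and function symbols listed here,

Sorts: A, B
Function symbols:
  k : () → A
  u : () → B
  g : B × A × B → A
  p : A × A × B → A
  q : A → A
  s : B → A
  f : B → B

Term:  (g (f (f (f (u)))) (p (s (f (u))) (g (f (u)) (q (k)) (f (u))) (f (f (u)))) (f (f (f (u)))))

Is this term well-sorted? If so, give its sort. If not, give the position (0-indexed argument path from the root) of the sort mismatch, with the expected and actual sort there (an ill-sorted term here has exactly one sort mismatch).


        (u) : B
      (f (u)) : B
    (f (f (u))) : B
  (f (f (f (u)))) : B
        (u) : B
      (f (u)) : B
    (s (f (u))) : A
        (u) : B
      (f (u)) : B
        (k) : A
      (q (k)) : A
        (u) : B
      (f (u)) : B
    (g (f (u)) (q (k)) (f (u))) : A
        (u) : B
      (f (u)) : B
    (f (f (u))) : B
  (p (s (f (u))) (g (f (u)) (q (k)) (f (u))) (f (f (u)))) : A
        (u) : B
      (f (u)) : B
    (f (f (u))) : B
  (f (f (f (u)))) : B
(g (f (f (f (u)))) (p (s (f (u))) (g (f (u)) (q (k)) (f (u))) (f (f (u)))) (f (f (f (u))))) : A

well-sorted; sort = A


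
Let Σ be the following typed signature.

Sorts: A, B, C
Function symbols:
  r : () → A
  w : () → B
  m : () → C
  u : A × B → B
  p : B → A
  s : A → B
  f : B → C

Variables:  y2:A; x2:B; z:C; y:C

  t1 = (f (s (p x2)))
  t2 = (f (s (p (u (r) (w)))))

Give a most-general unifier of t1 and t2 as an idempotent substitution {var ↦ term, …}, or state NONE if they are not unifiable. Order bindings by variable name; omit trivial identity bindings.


{x2 ↦ (u (r) (w))}


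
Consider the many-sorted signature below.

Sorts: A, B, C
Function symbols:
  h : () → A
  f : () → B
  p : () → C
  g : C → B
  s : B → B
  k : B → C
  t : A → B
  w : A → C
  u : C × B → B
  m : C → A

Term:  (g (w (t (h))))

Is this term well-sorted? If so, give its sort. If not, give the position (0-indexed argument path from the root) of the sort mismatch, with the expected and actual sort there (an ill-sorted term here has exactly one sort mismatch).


ill-sorted at position [0, 0]: expected A, got B

      (h) : A
    (t (h)) : B
  (w (t (h))) : ✗ arg 0 at [0, 0] has sort B, expected A


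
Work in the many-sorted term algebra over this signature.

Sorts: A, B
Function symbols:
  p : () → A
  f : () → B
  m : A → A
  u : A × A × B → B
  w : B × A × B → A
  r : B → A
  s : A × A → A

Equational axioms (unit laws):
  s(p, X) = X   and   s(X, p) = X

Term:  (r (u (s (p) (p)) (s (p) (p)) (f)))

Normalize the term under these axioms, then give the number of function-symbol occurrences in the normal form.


1. (r (u (s (p) (p)) (s (p) (p)) (f)))  →  (r (u (p) (s (p) (p)) (f)))
2. (r (u (p) (s (p) (p)) (f)))  →  (r (u (p) (p) (f)))
normal form: (r (u (p) (p) (f)))

size = 5


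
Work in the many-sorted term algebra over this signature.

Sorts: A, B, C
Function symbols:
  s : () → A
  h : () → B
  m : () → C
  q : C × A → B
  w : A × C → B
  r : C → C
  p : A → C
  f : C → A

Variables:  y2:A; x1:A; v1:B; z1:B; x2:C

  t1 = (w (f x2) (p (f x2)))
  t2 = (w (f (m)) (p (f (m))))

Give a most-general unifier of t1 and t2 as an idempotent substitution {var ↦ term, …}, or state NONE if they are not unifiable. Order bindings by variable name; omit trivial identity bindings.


{x2 ↦ (m)}


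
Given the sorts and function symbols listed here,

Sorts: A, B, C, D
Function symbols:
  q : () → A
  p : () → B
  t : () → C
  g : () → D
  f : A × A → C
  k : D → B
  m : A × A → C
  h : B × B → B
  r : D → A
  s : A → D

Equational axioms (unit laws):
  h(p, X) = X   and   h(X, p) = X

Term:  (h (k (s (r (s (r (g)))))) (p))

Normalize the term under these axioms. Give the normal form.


1. (h (k (s (r (s (r (g)))))) (p))  →  (k (s (r (s (r (g))))))

normal form = (k (s (r (s (r (g))))))


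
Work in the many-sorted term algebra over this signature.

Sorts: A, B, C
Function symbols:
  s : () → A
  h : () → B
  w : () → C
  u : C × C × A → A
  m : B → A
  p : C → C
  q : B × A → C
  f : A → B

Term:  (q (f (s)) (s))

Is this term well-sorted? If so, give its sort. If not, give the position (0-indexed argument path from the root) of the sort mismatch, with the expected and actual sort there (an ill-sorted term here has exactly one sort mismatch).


    (s) : A
  (f (s)) : B
  (s) : A
(q (f (s)) (s)) : C

well-sorted; sort = C


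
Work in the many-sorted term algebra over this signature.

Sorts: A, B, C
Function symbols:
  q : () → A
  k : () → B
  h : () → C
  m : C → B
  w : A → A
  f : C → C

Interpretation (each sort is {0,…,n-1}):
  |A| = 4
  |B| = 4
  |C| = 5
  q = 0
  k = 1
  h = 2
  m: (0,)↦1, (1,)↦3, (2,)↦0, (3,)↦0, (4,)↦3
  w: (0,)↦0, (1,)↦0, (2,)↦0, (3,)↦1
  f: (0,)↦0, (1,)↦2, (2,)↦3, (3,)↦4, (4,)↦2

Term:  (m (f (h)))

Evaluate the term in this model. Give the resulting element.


  h = 2
  (f (h)) = f(2,) = 3
  (m (f (h))) = m(3,) = 0

value = 0


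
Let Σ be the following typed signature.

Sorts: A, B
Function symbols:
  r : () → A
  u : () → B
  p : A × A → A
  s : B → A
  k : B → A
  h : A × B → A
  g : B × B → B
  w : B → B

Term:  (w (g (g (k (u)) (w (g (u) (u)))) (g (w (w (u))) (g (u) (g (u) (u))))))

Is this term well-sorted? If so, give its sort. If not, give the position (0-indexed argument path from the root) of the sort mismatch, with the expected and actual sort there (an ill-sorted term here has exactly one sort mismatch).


        (u) : B
      (k (u)) : A
          (u) : B
          (u) : B
        (g (u) (u)) : B
      (w (g (u) (u))) : B
    (g (k (u)) (w (g (u) (u)))) : ✗ arg 0 at [0, 0, 0] has sort A, expected B
          (u) : B
        (w (u)) : B
      (w (w (u))) : B
        (u) : B
          (u) : B
          (u) : B
        (g (u) (u)) : B
      (g (u) (g (u) (u))) : B
    (g (w (w (u))) (g (u) (g (u) (u)))) : B

ill-sorted at position [0, 0, 0]: expected B, got A


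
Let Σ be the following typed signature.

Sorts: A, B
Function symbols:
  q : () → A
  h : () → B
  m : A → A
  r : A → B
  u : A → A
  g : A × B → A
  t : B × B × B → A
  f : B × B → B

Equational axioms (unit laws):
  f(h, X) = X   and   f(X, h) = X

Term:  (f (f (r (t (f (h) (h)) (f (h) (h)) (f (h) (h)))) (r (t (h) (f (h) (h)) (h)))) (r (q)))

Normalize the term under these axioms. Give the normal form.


1. (f (f (r (t (f (h) (h)) (f (h) (h)) (f (h) (h)))) (r (t (h) (f (h) (h)) (h)))) (r (q)))  →  (f (f (r (t (h) (f (h) (h)) (f (h) (h)))) (r (t (h) (f (h) (h)) (h)))) (r (q)))
2. (f (f (r (t (h) (f (h) (h)) (f (h) (h)))) (r (t (h) (f (h) (h)) (h)))) (r (q)))  →  (f (f (r (t (h) (h) (f (h) (h)))) (r (t (h) (f (h) (h)) (h)))) (r (q)))
3. (f (f (r (t (h) (h) (f (h) (h)))) (r (t (h) (f (h) (h)) (h)))) (r (q)))  →  (f (f (r (t (h) (h) (h))) (r (t (h) (f (h) (h)) (h)))) (r (q)))
4. (f (f (r (t (h) (h) (h))) (r (t (h) (f (h) (h)) (h)))) (r (q)))  →  (f (f (r (t (h) (h) (h))) (r (t (h) (h) (h)))) (r (q)))

normal form = (f (f (r (t (h) (h) (h))) (r (t (h) (h) (h)))) (r (q)))


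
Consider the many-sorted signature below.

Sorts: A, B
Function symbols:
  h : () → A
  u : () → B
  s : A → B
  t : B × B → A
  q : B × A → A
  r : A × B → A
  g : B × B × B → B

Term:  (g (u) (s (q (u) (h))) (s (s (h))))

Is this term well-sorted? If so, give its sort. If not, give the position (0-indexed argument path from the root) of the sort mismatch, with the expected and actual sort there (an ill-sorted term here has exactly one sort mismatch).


ill-sorted at position [2, 0]: expected A, got B

  (u) : B
      (u) : B
      (h) : A
    (q (u) (h)) : A
  (s (q (u) (h))) : B
      (h) : A
    (s (h)) : B
  (s (s (h))) : ✗ arg 0 at [2, 0] has sort B, expected A


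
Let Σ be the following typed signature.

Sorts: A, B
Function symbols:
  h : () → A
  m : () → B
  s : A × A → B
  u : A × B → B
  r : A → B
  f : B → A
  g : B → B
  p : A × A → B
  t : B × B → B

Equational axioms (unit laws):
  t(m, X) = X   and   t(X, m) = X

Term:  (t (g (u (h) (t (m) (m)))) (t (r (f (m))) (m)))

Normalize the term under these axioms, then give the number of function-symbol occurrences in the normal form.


size = 8

1. (t (g (u (h) (t (m) (m)))) (t (r (f (m))) (m)))  →  (t (g (u (h) (m))) (t (r (f (m))) (m)))
2. (t (g (u (h) (m))) (t (r (f (m))) (m)))  →  (t (g (u (h) (m))) (r (f (m))))
normal form: (t (g (u (h) (m))) (r (f (m))))


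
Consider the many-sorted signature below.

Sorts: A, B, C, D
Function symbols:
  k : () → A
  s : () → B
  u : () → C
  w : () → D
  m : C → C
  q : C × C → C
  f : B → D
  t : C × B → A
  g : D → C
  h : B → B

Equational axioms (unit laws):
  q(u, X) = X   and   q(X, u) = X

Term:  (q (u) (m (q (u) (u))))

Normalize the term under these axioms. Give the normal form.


1. (q (u) (m (q (u) (u))))  →  (m (q (u) (u)))
2. (m (q (u) (u)))  →  (m (u))

normal form = (m (u))


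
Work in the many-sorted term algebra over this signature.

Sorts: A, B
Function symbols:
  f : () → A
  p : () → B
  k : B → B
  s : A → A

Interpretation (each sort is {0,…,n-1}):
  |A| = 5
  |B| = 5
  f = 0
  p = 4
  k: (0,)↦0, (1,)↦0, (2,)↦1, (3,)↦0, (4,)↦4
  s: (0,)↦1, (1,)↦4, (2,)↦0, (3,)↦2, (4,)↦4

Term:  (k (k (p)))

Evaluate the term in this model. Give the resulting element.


  p = 4
  (k (p)) = k(4,) = 4
  (k (k (p))) = k(4,) = 4

value = 4


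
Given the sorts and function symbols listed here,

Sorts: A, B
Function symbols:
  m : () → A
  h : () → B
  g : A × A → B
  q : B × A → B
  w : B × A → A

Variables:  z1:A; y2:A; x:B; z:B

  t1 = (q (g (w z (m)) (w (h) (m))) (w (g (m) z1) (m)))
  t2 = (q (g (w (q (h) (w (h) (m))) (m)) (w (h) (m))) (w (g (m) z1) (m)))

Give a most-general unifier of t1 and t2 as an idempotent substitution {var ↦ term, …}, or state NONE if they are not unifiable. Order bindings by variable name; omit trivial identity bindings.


{z ↦ (q (h) (w (h) (m)))}


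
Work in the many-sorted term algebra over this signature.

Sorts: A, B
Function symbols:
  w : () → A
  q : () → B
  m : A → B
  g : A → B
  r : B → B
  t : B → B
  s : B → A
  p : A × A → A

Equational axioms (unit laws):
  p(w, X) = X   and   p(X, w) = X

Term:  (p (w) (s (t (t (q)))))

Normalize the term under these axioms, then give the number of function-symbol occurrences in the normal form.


1. (p (w) (s (t (t (q)))))  →  (s (t (t (q))))
normal form: (s (t (t (q))))

size = 4


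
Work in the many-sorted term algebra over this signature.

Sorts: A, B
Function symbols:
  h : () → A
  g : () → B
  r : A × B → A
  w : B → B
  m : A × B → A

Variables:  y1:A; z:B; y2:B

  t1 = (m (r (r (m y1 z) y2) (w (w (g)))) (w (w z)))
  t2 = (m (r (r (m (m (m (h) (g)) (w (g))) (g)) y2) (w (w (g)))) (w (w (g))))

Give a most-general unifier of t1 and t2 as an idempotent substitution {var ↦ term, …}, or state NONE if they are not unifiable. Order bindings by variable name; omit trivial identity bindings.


{y1 ↦ (m (m (h) (g)) (w (g))), z ↦ (g)}


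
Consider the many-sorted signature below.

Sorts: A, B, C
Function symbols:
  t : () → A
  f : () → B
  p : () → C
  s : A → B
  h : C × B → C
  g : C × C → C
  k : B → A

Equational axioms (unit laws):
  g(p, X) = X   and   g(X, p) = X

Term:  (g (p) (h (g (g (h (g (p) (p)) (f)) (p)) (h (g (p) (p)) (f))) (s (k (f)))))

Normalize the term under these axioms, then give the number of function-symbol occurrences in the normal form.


size = 11

1. (g (p) (h (g (g (h (g (p) (p)) (f)) (p)) (h (g (p) (p)) (f))) (s (k (f)))))  →  (h (g (g (h (g (p) (p)) (f)) (p)) (h (g (p) (p)) (f))) (s (k (f))))
2. (h (g (g (h (g (p) (p)) (f)) (p)) (h (g (p) (p)) (f))) (s (k (f))))  →  (h (g (h (g (p) (p)) (f)) (h (g (p) (p)) (f))) (s (k (f))))
3. (h (g (h (g (p) (p)) (f)) (h (g (p) (p)) (f))) (s (k (f))))  →  (h (g (h (p) (f)) (h (g (p) (p)) (f))) (s (k (f))))
4. (h (g (h (p) (f)) (h (g (p) (p)) (f))) (s (k (f))))  →  (h (g (h (p) (f)) (h (p) (f))) (s (k (f))))
normal form: (h (g (h (p) (f)) (h (p) (f))) (s (k (f))))


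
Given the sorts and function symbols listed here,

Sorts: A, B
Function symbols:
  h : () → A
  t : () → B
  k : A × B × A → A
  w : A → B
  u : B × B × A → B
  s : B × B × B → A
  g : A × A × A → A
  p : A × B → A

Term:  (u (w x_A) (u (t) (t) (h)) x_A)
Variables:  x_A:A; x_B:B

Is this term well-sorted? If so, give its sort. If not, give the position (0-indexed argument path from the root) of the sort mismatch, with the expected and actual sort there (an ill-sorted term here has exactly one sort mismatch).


    x_A : A
  (w x_A) : B
    (t) : B
    (t) : B
    (h) : A
  (u (t) (t) (h)) : B
  x_A : A
(u (w x_A) (u (t) (t) (h)) x_A) : B

well-sorted; sort = B


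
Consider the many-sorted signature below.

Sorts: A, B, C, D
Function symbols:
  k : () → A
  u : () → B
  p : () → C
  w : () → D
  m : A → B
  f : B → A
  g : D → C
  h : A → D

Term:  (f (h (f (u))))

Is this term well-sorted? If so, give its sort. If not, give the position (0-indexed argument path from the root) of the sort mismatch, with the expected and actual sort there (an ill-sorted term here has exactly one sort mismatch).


      (u) : B
    (f (u)) : A
  (h (f (u))) : D
(f (h (f (u)))) : ✗ arg 0 at [0] has sort D, expected B

ill-sorted at position [0]: expected B, got D


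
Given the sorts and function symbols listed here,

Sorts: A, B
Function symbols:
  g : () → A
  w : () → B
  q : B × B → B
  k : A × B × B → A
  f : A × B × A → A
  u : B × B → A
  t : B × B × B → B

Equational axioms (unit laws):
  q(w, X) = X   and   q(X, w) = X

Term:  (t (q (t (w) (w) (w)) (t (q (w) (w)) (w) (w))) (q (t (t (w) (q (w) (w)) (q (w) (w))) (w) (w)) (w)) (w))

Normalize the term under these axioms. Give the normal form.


1. (t (q (t (w) (w) (w)) (t (q (w) (w)) (w) (w))) (q (t (t (w) (q (w) (w)) (q (w) (w))) (w) (w)) (w)) (w))  →  (t (q (t (w) (w) (w)) (t (w) (w) (w))) (q (t (t (w) (q (w) (w)) (q (w) (w))) (w) (w)) (w)) (w))
2. (t (q (t (w) (w) (w)) (t (w) (w) (w))) (q (t (t (w) (q (w) (w)) (q (w) (w))) (w) (w)) (w)) (w))  →  (t (q (t (w) (w) (w)) (t (w) (w) (w))) (t (t (w) (q (w) (w)) (q (w) (w))) (w) (w)) (w))
3. (t (q (t (w) (w) (w)) (t (w) (w) (w))) (t (t (w) (q (w) (w)) (q (w) (w))) (w) (w)) (w))  →  (t (q (t (w) (w) (w)) (t (w) (w) (w))) (t (t (w) (w) (q (w) (w))) (w) (w)) (w))
4. (t (q (t (w) (w) (w)) (t (w) (w) (w))) (t (t (w) (w) (q (w) (w))) (w) (w)) (w))  →  (t (q (t (w) (w) (w)) (t (w) (w) (w))) (t (t (w) (w) (w)) (w) (w)) (w))

normal form = (t (q (t (w) (w) (w)) (t (w) (w) (w))) (t (t (w) (w) (w)) (w) (w)) (w))


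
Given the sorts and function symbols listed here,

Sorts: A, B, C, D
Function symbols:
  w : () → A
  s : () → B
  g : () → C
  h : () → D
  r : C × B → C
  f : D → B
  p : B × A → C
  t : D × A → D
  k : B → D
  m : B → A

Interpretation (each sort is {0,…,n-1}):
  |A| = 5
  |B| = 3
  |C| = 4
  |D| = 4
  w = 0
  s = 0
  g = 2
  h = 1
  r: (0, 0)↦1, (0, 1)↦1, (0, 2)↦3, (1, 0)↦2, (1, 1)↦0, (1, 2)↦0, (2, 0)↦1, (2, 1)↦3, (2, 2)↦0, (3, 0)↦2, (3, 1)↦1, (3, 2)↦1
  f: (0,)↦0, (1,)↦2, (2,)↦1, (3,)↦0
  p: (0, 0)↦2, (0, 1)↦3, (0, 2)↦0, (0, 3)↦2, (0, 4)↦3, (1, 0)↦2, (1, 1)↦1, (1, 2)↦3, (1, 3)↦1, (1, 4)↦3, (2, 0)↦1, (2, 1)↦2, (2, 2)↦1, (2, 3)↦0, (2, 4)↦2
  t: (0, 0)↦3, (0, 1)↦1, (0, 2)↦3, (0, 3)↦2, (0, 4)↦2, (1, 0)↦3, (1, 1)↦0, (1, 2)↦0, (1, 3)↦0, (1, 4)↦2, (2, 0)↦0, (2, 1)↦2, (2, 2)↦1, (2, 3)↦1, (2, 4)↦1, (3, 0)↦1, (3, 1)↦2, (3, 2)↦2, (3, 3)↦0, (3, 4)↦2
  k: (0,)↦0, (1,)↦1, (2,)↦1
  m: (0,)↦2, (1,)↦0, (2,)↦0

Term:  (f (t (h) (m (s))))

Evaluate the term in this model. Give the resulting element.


  h = 1
  s = 0
  (m (s)) = m(0,) = 2
  (t (h) (m (s))) = t(1, 2) = 0
  (f (t (h) (m (s)))) = f(0,) = 0

value = 0


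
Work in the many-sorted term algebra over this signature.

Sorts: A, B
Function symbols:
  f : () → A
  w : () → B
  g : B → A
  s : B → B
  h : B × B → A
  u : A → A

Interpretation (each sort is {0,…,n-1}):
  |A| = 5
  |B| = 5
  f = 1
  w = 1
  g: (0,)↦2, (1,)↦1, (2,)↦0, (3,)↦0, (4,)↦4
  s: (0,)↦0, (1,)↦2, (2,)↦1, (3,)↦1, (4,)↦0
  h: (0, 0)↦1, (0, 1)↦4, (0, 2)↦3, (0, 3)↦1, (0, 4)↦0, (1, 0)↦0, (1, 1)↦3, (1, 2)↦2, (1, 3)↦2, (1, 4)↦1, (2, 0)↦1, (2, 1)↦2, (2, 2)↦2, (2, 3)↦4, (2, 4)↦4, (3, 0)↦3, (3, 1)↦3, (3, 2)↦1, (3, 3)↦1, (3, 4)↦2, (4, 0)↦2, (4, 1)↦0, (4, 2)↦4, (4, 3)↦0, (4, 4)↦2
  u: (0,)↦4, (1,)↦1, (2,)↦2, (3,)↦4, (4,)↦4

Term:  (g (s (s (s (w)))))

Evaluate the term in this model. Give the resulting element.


value = 0

  w = 1
  (s (w)) = s(1,) = 2
  (s (s (w))) = s(2,) = 1
  (s (s (s (w)))) = s(1,) = 2
  (g (s (s (s (w))))) = g(2,) = 0


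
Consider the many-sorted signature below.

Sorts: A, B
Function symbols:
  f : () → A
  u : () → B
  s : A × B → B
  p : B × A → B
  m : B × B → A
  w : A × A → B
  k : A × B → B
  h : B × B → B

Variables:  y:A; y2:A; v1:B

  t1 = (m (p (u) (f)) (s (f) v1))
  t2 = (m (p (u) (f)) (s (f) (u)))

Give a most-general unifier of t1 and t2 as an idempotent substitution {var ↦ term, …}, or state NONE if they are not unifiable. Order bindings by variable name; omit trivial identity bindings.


{v1 ↦ (u)}


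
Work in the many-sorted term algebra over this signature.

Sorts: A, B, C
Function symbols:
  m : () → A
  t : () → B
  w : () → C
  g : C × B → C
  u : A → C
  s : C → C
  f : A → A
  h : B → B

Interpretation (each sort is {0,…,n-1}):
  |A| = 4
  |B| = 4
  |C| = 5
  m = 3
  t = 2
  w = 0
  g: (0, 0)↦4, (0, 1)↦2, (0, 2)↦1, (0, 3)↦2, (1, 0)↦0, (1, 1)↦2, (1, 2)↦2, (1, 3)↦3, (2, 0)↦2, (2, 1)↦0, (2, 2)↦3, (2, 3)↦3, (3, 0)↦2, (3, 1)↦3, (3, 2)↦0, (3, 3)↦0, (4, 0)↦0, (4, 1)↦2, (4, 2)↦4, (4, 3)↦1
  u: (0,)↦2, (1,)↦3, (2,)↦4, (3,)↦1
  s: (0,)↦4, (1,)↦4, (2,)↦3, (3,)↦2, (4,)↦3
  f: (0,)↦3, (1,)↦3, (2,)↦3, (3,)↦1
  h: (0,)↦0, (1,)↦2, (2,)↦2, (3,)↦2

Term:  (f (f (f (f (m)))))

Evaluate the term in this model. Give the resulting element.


value = 3

  m = 3
  (f (m)) = f(3,) = 1
  (f (f (m))) = f(1,) = 3
  (f (f (f (m)))) = f(3,) = 1
  (f (f (f (f (m))))) = f(1,) = 3


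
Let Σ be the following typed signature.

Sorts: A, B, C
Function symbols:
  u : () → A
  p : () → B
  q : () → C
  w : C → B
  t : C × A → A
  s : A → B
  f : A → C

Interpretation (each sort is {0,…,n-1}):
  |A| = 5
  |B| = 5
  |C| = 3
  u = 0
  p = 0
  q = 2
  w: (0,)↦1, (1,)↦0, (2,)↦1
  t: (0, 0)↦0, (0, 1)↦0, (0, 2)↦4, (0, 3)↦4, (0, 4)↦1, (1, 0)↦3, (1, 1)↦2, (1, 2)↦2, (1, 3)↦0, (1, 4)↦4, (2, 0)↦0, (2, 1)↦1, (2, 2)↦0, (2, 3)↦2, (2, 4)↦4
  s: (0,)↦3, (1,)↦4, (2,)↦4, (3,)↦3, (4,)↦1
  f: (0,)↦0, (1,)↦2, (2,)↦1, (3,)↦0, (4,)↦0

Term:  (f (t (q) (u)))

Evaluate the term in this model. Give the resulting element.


  q = 2
  u = 0
  (t (q) (u)) = t(2, 0) = 0
  (f (t (q) (u))) = f(0,) = 0

value = 0


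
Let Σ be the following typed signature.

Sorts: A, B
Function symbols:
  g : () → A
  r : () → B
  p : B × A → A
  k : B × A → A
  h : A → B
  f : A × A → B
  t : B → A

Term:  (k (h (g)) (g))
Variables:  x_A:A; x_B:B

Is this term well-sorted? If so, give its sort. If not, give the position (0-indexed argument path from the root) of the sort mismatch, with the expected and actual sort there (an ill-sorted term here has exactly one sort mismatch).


well-sorted; sort = A

    (g) : A
  (h (g)) : B
  (g) : A
(k (h (g)) (g)) : A


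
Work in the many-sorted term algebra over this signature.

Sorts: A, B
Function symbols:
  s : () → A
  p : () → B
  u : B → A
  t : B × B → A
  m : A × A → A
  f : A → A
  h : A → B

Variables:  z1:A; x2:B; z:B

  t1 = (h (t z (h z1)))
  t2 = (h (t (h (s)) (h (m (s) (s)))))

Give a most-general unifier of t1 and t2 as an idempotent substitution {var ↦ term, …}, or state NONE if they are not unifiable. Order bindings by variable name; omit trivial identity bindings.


{z ↦ (h (s)), z1 ↦ (m (s) (s))}


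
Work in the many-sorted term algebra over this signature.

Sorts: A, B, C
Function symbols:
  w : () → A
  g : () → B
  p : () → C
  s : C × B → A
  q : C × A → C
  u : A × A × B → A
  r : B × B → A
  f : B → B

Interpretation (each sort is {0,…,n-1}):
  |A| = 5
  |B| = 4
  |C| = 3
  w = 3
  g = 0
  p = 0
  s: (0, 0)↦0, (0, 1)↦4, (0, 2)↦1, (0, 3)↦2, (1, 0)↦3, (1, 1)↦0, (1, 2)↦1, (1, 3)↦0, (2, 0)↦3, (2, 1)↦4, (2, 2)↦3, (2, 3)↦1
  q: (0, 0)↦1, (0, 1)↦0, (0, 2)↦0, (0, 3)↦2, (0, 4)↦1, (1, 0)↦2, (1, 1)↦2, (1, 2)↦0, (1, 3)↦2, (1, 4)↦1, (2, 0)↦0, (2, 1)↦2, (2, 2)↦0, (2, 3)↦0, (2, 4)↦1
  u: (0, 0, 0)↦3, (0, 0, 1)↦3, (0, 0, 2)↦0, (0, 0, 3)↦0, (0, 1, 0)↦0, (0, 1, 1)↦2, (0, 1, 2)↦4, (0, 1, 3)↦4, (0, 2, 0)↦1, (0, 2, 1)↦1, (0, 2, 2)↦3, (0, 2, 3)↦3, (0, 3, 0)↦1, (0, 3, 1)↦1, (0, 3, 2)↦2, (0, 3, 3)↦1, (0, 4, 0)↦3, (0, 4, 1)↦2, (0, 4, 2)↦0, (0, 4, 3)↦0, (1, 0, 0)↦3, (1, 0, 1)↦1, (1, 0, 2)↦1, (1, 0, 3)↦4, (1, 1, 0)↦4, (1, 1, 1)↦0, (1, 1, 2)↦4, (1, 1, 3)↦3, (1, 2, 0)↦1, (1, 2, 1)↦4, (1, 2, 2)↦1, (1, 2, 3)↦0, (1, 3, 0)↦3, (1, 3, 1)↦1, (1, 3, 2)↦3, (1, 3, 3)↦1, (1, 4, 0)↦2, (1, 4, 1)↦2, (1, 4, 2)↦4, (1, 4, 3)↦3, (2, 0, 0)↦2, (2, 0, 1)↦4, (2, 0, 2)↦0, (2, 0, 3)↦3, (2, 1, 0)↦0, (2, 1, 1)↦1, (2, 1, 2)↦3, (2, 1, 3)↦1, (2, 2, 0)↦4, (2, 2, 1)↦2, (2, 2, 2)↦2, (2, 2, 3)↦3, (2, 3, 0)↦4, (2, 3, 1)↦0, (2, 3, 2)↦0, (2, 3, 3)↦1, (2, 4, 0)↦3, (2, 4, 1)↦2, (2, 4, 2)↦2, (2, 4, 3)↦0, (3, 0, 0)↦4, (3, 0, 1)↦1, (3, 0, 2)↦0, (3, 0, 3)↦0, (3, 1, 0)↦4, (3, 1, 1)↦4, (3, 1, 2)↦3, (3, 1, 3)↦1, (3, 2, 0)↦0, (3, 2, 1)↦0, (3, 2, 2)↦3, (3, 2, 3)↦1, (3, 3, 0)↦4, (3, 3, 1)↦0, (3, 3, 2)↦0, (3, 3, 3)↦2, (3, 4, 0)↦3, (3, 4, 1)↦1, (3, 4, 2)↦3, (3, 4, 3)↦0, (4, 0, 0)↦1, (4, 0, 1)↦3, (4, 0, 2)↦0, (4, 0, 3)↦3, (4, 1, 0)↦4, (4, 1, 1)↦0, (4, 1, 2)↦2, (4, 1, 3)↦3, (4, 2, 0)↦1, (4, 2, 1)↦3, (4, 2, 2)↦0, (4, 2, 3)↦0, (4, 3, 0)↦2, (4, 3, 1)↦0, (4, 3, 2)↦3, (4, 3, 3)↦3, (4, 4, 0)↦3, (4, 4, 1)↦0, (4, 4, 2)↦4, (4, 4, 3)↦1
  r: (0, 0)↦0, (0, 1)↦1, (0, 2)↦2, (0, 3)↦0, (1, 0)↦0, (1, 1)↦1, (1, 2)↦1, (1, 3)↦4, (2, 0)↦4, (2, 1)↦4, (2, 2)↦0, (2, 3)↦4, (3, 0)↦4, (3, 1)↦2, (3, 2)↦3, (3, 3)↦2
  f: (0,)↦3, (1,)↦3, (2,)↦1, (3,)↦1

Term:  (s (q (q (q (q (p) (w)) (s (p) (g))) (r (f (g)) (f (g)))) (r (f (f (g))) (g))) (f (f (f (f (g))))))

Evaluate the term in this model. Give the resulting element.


value = 0

  p = 0
  w = 3
  (q (p) (w)) = q(0, 3) = 2
  p = 0
  g = 0
  (s (p) (g)) = s(0, 0) = 0
  (q (q (p) (w)) (s (p) (g))) = q(2, 0) = 0
  g = 0
  (f (g)) = f(0,) = 3
  g = 0
  (f (g)) = f(0,) = 3
  (r (f (g)) (f (g))) = r(3, 3) = 2
  (q (q (q (p) (w)) (s (p) (g))) (r (f (g)) (f (g)))) = q(0, 2) = 0
  g = 0
  (f (g)) = f(0,) = 3
  (f (f (g))) = f(3,) = 1
  g = 0
  (r (f (f (g))) (g)) = r(1, 0) = 0
  (q (q (q (q (p) (w)) (s (p) (g))) (r (f (g)) (f (g)))) (r (f (f (g))) (g))) = q(0, 0) = 1
  g = 0
  (f (g)) = f(0,) = 3
  (f (f (g))) = f(3,) = 1
  (f (f (f (g)))) = f(1,) = 3
  (f (f (f (f (g))))) = f(3,) = 1
  (s (q (q (q (q (p) (w)) (s (p) (g))) (r (f (g)) (f (g)))) (r (f (f (g))) (g))) (f (f (f (f (g)))))) = s(1, 1) = 0


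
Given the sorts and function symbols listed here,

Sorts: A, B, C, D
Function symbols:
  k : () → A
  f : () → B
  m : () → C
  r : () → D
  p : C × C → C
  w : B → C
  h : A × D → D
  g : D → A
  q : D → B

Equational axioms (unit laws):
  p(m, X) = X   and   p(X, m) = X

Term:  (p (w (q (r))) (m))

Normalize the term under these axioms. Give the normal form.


normal form = (w (q (r)))

1. (p (w (q (r))) (m))  →  (w (q (r)))


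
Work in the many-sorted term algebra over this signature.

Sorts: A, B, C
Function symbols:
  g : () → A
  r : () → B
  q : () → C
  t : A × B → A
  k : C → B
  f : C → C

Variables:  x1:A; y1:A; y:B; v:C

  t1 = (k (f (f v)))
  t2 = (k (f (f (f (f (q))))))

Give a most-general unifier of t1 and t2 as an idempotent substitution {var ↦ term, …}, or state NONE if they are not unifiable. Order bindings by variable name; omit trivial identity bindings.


{v ↦ (f (f (q)))}


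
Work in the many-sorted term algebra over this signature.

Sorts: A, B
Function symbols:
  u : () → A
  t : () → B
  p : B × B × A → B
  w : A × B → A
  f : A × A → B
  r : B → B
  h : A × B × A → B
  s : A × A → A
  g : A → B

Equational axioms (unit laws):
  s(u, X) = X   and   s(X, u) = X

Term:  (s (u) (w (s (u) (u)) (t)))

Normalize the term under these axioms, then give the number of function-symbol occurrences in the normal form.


1. (s (u) (w (s (u) (u)) (t)))  →  (w (s (u) (u)) (t))
2. (w (s (u) (u)) (t))  →  (w (u) (t))
normal form: (w (u) (t))

size = 3


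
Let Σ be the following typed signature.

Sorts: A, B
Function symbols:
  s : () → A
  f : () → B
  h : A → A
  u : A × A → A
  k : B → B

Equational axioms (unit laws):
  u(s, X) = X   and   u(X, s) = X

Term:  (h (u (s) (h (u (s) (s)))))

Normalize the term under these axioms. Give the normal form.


1. (h (u (s) (h (u (s) (s)))))  →  (h (h (u (s) (s))))
2. (h (h (u (s) (s))))  →  (h (h (s)))

normal form = (h (h (s)))


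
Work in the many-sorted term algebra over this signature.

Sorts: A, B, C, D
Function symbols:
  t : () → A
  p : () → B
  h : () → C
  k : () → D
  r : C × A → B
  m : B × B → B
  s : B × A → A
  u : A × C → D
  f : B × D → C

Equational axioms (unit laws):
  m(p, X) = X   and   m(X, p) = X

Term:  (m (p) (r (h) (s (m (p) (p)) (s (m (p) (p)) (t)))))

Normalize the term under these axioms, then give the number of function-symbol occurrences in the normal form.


1. (m (p) (r (h) (s (m (p) (p)) (s (m (p) (p)) (t)))))  →  (r (h) (s (m (p) (p)) (s (m (p) (p)) (t))))
2. (r (h) (s (m (p) (p)) (s (m (p) (p)) (t))))  →  (r (h) (s (p) (s (m (p) (p)) (t))))
3. (r (h) (s (p) (s (m (p) (p)) (t))))  →  (r (h) (s (p) (s (p) (t))))
normal form: (r (h) (s (p) (s (p) (t))))

size = 7


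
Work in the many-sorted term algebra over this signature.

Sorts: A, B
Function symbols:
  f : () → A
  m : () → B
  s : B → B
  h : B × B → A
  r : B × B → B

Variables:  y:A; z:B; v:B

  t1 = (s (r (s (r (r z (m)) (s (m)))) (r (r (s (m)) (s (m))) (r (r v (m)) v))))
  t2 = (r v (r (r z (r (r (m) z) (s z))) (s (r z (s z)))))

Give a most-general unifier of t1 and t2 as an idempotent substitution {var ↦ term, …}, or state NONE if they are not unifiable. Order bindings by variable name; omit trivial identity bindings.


head clash or occurs-check failure — not unifiable

NONE (not unifiable)


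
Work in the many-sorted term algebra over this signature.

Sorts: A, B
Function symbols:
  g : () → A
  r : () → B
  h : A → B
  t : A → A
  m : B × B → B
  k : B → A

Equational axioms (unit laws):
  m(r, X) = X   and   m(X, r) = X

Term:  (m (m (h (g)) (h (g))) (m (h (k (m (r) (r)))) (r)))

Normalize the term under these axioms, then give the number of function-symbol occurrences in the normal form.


size = 9

1. (m (m (h (g)) (h (g))) (m (h (k (m (r) (r)))) (r)))  →  (m (m (h (g)) (h (g))) (h (k (m (r) (r)))))
2. (m (m (h (g)) (h (g))) (h (k (m (r) (r)))))  →  (m (m (h (g)) (h (g))) (h (k (r))))
normal form: (m (m (h (g)) (h (g))) (h (k (r))))


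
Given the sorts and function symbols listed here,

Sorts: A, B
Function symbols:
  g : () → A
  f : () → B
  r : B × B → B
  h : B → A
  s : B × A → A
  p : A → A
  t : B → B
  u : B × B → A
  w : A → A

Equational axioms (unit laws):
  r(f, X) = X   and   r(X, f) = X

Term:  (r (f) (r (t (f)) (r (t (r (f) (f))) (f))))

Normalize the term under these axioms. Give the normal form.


1. (r (f) (r (t (f)) (r (t (r (f) (f))) (f))))  →  (r (t (f)) (r (t (r (f) (f))) (f)))
2. (r (t (f)) (r (t (r (f) (f))) (f)))  →  (r (t (f)) (t (r (f) (f))))
3. (r (t (f)) (t (r (f) (f))))  →  (r (t (f)) (t (f)))

normal form = (r (t (f)) (t (f)))


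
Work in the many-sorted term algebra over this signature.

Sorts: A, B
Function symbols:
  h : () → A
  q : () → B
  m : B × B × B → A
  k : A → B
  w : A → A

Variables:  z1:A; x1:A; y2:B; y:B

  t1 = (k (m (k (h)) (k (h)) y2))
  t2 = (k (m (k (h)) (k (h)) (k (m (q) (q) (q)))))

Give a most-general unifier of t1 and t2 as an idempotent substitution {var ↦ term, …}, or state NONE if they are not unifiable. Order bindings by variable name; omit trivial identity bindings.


{y2 ↦ (k (m (q) (q) (q)))}


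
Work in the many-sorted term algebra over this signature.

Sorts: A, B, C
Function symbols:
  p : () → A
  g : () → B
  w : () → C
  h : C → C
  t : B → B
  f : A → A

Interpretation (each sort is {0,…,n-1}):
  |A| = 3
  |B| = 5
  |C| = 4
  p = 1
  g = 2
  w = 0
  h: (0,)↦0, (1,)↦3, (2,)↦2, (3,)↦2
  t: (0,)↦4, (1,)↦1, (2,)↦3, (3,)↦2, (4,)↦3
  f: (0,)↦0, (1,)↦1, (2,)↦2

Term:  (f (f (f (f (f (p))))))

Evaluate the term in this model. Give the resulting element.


value = 1

  p = 1
  (f (p)) = f(1,) = 1
  (f (f (p))) = f(1,) = 1
  (f (f (f (p)))) = f(1,) = 1
  (f (f (f (f (p))))) = f(1,) = 1
  (f (f (f (f (f (p)))))) = f(1,) = 1


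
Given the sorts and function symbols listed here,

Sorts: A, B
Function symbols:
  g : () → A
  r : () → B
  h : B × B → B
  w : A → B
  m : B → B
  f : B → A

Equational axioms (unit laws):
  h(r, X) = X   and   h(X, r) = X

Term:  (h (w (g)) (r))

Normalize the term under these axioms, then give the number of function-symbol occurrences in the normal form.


1. (h (w (g)) (r))  →  (w (g))
normal form: (w (g))

size = 2


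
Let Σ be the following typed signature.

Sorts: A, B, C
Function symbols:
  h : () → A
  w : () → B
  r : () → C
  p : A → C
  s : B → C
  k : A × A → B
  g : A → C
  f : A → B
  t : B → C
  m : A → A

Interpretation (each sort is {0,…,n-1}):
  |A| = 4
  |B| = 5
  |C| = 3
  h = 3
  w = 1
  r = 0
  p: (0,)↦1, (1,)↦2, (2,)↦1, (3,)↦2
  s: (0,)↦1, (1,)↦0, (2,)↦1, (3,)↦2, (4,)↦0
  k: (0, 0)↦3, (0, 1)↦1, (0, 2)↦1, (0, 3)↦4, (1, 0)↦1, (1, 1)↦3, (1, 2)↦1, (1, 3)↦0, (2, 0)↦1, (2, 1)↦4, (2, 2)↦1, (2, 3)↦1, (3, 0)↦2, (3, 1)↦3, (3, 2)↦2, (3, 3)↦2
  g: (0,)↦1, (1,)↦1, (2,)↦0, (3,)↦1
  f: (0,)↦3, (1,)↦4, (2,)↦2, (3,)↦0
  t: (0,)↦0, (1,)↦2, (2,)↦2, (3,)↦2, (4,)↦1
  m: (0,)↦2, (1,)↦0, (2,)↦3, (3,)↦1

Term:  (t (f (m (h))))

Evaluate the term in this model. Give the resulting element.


  h = 3
  (m (h)) = m(3,) = 1
  (f (m (h))) = f(1,) = 4
  (t (f (m (h)))) = t(4,) = 1

value = 1


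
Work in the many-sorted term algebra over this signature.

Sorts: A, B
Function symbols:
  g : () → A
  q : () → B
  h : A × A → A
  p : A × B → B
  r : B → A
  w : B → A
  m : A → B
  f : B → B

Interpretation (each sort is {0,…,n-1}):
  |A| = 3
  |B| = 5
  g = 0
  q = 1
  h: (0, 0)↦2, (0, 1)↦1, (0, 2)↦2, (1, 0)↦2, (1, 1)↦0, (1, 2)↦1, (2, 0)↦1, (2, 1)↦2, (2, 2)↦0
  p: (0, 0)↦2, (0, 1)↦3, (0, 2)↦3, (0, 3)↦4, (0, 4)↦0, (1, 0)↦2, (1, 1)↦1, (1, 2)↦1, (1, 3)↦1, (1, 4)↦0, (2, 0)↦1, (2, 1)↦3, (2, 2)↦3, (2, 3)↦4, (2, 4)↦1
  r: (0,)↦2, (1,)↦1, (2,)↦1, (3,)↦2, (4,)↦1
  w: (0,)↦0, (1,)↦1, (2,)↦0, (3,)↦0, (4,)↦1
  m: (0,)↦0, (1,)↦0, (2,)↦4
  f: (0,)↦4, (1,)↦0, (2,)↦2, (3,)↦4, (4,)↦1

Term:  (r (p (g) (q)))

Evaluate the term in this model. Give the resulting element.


  g = 0
  q = 1
  (p (g) (q)) = p(0, 1) = 3
  (r (p (g) (q))) = r(3,) = 2

value = 2


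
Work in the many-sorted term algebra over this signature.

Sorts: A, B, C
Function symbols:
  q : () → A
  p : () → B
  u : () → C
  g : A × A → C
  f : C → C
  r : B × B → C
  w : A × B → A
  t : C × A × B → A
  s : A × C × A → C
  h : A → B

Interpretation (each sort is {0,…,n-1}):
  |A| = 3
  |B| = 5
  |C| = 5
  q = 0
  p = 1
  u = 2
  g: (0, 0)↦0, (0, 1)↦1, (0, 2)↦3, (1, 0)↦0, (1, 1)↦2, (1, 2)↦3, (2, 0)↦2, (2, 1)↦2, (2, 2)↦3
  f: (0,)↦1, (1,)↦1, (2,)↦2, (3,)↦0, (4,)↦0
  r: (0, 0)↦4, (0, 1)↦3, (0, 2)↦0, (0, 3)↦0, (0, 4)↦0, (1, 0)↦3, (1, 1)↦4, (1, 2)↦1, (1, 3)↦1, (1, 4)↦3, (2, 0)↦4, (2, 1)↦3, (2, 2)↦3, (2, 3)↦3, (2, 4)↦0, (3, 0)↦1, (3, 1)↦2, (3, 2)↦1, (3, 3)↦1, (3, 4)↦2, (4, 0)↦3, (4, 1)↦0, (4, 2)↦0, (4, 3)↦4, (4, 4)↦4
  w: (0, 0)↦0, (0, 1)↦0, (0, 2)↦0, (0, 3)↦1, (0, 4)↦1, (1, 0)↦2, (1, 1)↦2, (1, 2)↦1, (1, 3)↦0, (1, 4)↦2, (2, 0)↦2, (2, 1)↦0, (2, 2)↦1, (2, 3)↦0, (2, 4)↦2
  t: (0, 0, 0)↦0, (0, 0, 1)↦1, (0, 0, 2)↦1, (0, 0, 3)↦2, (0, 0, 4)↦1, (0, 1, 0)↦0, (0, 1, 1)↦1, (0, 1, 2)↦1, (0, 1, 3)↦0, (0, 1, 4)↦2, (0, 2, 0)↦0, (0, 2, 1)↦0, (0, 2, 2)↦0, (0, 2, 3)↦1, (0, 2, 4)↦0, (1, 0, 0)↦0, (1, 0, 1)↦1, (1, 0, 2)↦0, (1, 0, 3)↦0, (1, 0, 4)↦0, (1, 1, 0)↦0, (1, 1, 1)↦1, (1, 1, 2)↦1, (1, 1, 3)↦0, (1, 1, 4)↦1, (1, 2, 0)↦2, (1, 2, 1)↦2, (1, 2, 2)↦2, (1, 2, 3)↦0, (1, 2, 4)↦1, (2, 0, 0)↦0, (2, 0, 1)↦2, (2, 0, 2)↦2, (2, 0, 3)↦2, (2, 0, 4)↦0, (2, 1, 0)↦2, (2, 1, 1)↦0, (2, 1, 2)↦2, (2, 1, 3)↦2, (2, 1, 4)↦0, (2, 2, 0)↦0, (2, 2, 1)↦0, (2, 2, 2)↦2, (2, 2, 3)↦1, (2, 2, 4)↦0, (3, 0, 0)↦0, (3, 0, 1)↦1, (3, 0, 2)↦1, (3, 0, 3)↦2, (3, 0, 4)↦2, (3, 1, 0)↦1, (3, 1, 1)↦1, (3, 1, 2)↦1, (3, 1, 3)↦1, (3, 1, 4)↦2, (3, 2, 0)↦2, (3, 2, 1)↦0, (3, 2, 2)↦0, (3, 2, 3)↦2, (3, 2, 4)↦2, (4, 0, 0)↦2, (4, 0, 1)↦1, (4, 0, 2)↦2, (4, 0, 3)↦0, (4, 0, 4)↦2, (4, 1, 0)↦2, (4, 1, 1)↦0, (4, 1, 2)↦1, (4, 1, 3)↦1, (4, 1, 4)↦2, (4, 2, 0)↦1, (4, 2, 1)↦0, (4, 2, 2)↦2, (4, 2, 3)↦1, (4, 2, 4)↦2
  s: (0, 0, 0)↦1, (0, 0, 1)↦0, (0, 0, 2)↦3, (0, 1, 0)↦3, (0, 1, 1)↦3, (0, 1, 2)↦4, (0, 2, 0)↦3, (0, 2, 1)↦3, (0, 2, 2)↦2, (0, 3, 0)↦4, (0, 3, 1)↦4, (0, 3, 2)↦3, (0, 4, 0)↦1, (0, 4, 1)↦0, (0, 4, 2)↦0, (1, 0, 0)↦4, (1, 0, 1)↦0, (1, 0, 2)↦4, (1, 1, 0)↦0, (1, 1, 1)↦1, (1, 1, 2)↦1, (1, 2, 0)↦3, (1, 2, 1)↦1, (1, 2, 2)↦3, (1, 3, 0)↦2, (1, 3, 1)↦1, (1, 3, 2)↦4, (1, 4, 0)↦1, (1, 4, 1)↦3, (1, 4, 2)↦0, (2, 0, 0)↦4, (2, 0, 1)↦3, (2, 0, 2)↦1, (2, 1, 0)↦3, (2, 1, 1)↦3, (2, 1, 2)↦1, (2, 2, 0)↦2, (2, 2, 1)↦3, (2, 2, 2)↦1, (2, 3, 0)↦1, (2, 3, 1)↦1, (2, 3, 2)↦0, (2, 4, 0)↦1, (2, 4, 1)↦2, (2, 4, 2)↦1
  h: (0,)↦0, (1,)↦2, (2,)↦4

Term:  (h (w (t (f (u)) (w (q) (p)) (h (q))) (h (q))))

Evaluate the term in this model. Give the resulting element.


  u = 2
  (f (u)) = f(2,) = 2
  q = 0
  p = 1
  (w (q) (p)) = w(0, 1) = 0
  q = 0
  (h (q)) = h(0,) = 0
  (t (f (u)) (w (q) (p)) (h (q))) = t(2, 0, 0) = 0
  q = 0
  (h (q)) = h(0,) = 0
  (w (t (f (u)) (w (q) (p)) (h (q))) (h (q))) = w(0, 0) = 0
  (h (w (t (f (u)) (w (q) (p)) (h (q))) (h (q)))) = h(0,) = 0

value = 0


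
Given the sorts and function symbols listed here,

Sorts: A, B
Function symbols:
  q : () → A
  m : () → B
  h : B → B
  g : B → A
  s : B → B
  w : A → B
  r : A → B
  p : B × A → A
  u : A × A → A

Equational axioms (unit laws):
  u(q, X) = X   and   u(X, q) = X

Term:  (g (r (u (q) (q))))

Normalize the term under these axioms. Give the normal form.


normal form = (g (r (q)))

1. (g (r (u (q) (q))))  →  (g (r (q)))


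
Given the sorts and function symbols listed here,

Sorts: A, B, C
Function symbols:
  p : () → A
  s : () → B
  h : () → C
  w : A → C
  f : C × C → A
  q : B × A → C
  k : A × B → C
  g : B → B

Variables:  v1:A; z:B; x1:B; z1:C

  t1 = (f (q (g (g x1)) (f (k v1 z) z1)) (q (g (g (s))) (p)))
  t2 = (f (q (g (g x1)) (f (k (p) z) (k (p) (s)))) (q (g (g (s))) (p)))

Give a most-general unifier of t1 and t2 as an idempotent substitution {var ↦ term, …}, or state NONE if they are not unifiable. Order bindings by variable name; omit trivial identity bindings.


{v1 ↦ (p), z1 ↦ (k (p) (s))}


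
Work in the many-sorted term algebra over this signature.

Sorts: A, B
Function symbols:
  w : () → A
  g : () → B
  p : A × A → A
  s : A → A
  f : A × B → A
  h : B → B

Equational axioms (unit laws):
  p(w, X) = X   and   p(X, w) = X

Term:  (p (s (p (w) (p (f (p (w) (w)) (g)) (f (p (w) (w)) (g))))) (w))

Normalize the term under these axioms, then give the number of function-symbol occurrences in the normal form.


1. (p (s (p (w) (p (f (p (w) (w)) (g)) (f (p (w) (w)) (g))))) (w))  →  (s (p (w) (p (f (p (w) (w)) (g)) (f (p (w) (w)) (g)))))
2. (s (p (w) (p (f (p (w) (w)) (g)) (f (p (w) (w)) (g)))))  →  (s (p (f (p (w) (w)) (g)) (f (p (w) (w)) (g))))
3. (s (p (f (p (w) (w)) (g)) (f (p (w) (w)) (g))))  →  (s (p (f (w) (g)) (f (p (w) (w)) (g))))
4. (s (p (f (w) (g)) (f (p (w) (w)) (g))))  →  (s (p (f (w) (g)) (f (w) (g))))
normal form: (s (p (f (w) (g)) (f (w) (g))))

size = 8


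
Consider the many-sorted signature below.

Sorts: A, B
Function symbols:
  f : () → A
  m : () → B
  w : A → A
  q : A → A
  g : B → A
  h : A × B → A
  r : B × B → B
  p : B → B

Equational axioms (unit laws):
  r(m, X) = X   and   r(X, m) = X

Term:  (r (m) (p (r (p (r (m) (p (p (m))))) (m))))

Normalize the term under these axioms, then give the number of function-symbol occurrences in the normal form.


1. (r (m) (p (r (p (r (m) (p (p (m))))) (m))))  →  (p (r (p (r (m) (p (p (m))))) (m)))
2. (p (r (p (r (m) (p (p (m))))) (m)))  →  (p (p (r (m) (p (p (m))))))
3. (p (p (r (m) (p (p (m))))))  →  (p (p (p (p (m)))))
normal form: (p (p (p (p (m)))))

size = 5


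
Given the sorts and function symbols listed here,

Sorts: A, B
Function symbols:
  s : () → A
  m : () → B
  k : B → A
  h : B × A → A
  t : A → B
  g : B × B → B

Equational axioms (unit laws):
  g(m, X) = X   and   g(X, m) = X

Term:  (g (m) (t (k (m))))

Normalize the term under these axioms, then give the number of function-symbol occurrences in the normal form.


1. (g (m) (t (k (m))))  →  (t (k (m)))
normal form: (t (k (m)))

size = 3
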